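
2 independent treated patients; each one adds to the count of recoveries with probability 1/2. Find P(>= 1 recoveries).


P(at least one) = 1 - P(none)
P(none) = (1 - 1/2)^2 = (1/2)^2 = 1/4
P(at least one) = 1 - 1/4 = 3/4

3/4


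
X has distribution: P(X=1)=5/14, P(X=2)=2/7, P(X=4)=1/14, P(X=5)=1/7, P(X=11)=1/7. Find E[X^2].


E[X^2] = sum(g(x)*P(x))
= 1*5/14 + 4*2/7 + 16*1/14 + 25*1/7 + 121*1/7
= 47/2

47/2


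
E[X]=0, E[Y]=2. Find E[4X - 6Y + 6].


E[4X - 6Y + 6] = 4*E[X] - 6*E[Y] + 6
= (4)*(0) + (-6)*(2) + (6)
= 0 - 12 + 6 = -6

-6


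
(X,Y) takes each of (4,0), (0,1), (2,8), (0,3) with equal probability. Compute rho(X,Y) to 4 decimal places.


Cov(X,Y) = -0.5000, Var(X) = 2.7500, Var(Y) = 9.5000
rho = Cov/(sqrt(VarX)*sqrt(VarY)) = -0.0978

-0.0978


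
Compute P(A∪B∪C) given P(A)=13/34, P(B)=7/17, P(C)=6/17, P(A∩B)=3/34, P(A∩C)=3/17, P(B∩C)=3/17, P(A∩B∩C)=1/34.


P(A∪B∪C) = P(A)+P(B)+P(C) - P(AB)-P(AC)-P(BC) + P(ABC)
= 13/34+7/17+6/17 - 3/34-3/17-3/17 + 1/34
= 25/34

25/34


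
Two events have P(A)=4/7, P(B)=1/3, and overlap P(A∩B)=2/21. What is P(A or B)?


P(A∪B) = P(A) + P(B) - P(A∩B)
= 4/7 + 1/3 - 2/21 = 17/21

17/21


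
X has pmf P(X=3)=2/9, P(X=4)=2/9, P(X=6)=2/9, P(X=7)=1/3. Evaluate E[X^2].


E[X^2] = sum(x^2 * P(x))
= 9*2/9 + 16*2/9 + 36*2/9 + 49*1/3
= 269/9

269/9


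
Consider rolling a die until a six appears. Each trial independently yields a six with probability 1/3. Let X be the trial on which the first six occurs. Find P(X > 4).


P(X > 4) = P(first 4 trials all fail) = (1-p)^4 = (2/3)^4 = 16/81

16/81


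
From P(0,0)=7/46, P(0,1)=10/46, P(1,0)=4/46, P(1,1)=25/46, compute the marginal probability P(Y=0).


P(Y=0) = P(0,0)+P(1,0) = 7/46 + 4/46 = 11/46

11/46


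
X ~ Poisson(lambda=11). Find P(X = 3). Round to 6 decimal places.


P(X=3) = e^(-11) * 11^3 / 3!
≈ 0.00001670170079 * 1331 / 6
≈ 0.003705

0.003705


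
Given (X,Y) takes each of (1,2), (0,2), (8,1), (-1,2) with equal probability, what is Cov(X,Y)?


E[X]=2, E[Y]=7/4, E[XY]=2
Cov(X,Y) = E[XY] - E[X]E[Y] = 2 - 2*7/4 = -3/2

-3/2


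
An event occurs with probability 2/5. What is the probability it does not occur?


P(A') = 1 - P(A) = 1 - 2/5 = 3/5

3/5


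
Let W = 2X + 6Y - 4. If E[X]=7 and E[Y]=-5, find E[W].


E[2X + 6Y - 4] = 2*E[X] + 6*E[Y] - 4
= (2)*(7) + (6)*(-5) + (-4)
= 14 - 30 - 4 = -20

-20


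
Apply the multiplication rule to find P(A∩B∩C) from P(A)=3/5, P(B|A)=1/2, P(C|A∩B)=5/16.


P(A∩B∩C) = P(A) * P(B|A) * P(C|A∩B)
= 3/5 * 1/2 * 5/16
= 3/10 * 5/16 = 3/32

3/32


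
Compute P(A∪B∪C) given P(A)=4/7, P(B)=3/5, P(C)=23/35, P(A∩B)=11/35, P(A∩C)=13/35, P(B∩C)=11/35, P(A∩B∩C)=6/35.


P(A∪B∪C) = P(A)+P(B)+P(C) - P(AB)-P(AC)-P(BC) + P(ABC)
= 4/7+3/5+23/35 - 11/35-13/35-11/35 + 6/35
= 1

1


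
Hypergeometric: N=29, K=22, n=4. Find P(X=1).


P(X=1) = C(22,1)*C(7,3) / C(29,4)
= 22*35 / 23751
= 770/23751 = 110/3393

110/3393


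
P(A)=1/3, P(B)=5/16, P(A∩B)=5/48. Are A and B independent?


P(A)*P(B) = 1/3*5/16 = 5/48
P(A∩B) = 5/48, which equals P(A)P(B), so independent

Yes, A and B are independent


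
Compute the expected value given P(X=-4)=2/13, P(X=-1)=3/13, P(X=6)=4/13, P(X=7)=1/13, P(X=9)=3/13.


E[X] = sum(x * P(x))
= -4*2/13 - 1*3/13 + 6*4/13 + 7*1/13 + 9*3/13
= 47/13

47/13


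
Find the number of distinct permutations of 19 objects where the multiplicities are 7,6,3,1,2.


19! = 121645100408832000
Denominator: 7!=5040 * 6!=720 * 3!=6 * 1!=1 * 2!=2
Coefficient = 121645100408832000 / 43545600 = 2793510720

2793510720


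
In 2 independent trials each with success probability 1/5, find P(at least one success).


P(at least one) = 1 - P(none)
P(none) = (1 - 1/5)^2 = (4/5)^2 = 16/25
P(at least one) = 1 - 16/25 = 9/25

9/25


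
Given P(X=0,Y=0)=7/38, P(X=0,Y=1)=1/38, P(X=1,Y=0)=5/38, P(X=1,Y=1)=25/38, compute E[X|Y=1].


P(Y=1) = 26/38
E[X|Y=1] = (0*1 + 1*25)/26 = 25/26

25/26


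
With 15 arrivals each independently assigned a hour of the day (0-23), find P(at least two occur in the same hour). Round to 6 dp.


P(all different) = prod((24-i)/24 for i=0..14) = 0.003387
P(at least one match) = 1 - 0.003387 = 0.996613

0.996613


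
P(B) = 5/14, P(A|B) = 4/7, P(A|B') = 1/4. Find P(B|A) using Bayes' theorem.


P(A) = P(A|B)P(B) + P(A|B')P(B') = 4/7*5/14 + 1/4*9/14 = 143/392
P(B|A) = P(A|B)P(B)/P(A) = (10/49)/(143/392) = 80/143

80/143


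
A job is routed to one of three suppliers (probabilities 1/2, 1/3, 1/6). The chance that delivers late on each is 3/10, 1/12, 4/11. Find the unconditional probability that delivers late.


P(A) = P(A|B1)P(B1) + P(A|B2)P(B2) + P(A|B3)P(B3)
= 3/10*1/2 + 1/12*1/3 + 4/11*1/6
= 3/20 + 1/36 + 2/33 = 118/495

118/495


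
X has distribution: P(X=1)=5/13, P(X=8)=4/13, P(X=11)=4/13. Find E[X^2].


E[X^2] = sum(g(x)*P(x))
= 1*5/13 + 64*4/13 + 121*4/13
= 745/13

745/13


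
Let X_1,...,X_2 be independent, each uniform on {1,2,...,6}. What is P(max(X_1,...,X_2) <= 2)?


P(max <= 2) = P(all X_i <= 2) = (P(X_1 <= 2))^2
= (2/6)^2 = (1/3)^2 = 1/9

1/9


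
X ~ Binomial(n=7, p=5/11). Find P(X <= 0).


P(X<=0) = P(X=0)
= 279936/19487171
= 279936/19487171

279936/19487171


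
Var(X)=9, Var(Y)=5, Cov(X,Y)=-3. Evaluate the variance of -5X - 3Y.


Var(-5X - 3Y) = (-5)^2*Var(X) + (-3)^2*Var(Y) + 2*(-5)*(-3)*Cov(X,Y)
= 25*9 + 9*5 + 30*(-3)
= 225 + 45 - 90 = 180

180


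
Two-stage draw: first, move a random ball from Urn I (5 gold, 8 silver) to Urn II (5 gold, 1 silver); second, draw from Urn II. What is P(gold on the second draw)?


P(transfer gold) = 5/13; P(transfer silver) = 8/13
If gold transferred: Urn II has 6 gold of 7, so P(gold|gold moved) = 6/7
If silver transferred: Urn II has 5 gold of 7, so P(gold|silver moved) = 5/7
By total probability: P(gold) = 5/13*6/7 + 8/13*5/7 = 10/13

10/13


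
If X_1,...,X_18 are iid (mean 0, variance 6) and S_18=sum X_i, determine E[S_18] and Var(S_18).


E[S_n] = n*mu = 18*0 = 0
Var(S_n) = n*sigma^2 = 18*6 = 108

E[S_18]=0, Var(S_18)=108


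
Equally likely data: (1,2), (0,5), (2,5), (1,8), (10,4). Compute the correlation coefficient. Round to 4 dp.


Cov(X,Y) = -1.4400, Var(X) = 13.3600, Var(Y) = 3.7600
rho = Cov/(sqrt(VarX)*sqrt(VarY)) = -0.2032

-0.2032


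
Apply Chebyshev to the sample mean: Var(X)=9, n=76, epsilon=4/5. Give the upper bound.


Var(Xbar) = Var(X)/n = 9/76
Chebyshev: P(|Xbar-mu| >= 4/5) <= Var(Xbar)/(4/5)^2 = (9/76)/(16/25) = 225/1216

225/1216


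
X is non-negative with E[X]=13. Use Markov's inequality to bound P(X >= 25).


Markov: P(X >= a) <= E[X]/a
P(X >= 25) <= 13/25

13/25


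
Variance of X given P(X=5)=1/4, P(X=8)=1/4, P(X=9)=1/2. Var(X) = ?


E[X] = 31/4, E[X^2] = 251/4
Var(X) = E[X^2] - (E[X])^2 = 251/4 - (31/4)^2 = 43/16

43/16


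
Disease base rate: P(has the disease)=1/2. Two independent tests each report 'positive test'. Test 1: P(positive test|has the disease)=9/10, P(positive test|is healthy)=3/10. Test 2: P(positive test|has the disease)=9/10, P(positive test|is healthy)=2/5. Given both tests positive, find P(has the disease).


After test 1: P(+) = 9/10*1/2 + 3/10*1/2 = 3/5
P(B|+) = (9/20)/(3/5) = 3/4
After test 2 (use post1 as new prior): P(+) = 9/10*3/4 + 2/5*1/4 = 31/40
P(B|+,+) = (27/40)/(31/40) = 27/31

27/31


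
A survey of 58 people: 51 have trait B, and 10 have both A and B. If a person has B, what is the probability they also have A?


P(A|B) = P(A∩B)/P(B) = (10/58)/(51/58) = 10/51

10/51


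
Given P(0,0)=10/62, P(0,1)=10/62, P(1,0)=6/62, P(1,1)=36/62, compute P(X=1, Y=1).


Read from table: P(X=1, Y=1) = 36/62 = 18/31

18/31


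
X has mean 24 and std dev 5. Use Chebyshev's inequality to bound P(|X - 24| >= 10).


k = 10/5 = 2
Chebyshev: P(|X-mu| >= k*sigma) <= 1/k^2 = 1/2^2 = 1/4

1/4


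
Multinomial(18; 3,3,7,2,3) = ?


18! = 6402373705728000
Denominator: 3!=6 * 3!=6 * 7!=5040 * 2!=2 * 3!=6
Coefficient = 6402373705728000 / 2177280 = 2940537600

2940537600


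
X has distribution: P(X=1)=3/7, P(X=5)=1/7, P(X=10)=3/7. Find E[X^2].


E[X^2] = sum(g(x)*P(x))
= 1*3/7 + 25*1/7 + 100*3/7
= 328/7

328/7


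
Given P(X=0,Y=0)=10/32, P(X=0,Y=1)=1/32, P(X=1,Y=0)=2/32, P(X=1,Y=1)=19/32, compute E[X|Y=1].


P(Y=1) = 20/32
E[X|Y=1] = (0*1 + 1*19)/20 = 19/20

19/20


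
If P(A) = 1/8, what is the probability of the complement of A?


P(A') = 1 - P(A) = 1 - 1/8 = 7/8

7/8


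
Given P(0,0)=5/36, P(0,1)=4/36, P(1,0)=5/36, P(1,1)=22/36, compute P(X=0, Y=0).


Read from table: P(X=0, Y=0) = 5/36

5/36


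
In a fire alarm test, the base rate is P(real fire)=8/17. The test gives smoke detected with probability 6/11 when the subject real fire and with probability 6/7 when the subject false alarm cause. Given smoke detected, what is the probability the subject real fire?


P(A) = P(A|B)P(B) + P(A|B')P(B') = 6/11*8/17 + 6/7*9/17 = 930/1309
P(B|A) = P(A|B)P(B)/P(A) = (48/187)/(930/1309) = 56/155

56/155


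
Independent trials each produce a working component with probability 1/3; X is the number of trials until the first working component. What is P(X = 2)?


P(X=2) = (1-p)^1 * p = (2/3)^1 * 1/3
= 2/3 * 1/3 = 2/9

2/9


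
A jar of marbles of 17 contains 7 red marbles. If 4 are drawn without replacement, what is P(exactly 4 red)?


P(X=4) = C(7,4)*C(10,0) / C(17,4)
= 35*1 / 2380
= 35/2380 = 1/68

1/68


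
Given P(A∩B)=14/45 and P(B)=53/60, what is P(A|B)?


P(A|B) = P(A∩B)/P(B) = (56/180)/(159/180) = 56/159

56/159


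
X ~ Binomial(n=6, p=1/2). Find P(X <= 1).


P(X<=1) = P(X=0) + P(X=1)
= 1/64 + 3/32
= 7/64

7/64


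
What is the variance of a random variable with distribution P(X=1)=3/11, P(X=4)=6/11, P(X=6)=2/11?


E[X] = 39/11, E[X^2] = 171/11
Var(X) = E[X^2] - (E[X])^2 = 171/11 - (39/11)^2 = 360/121

360/121


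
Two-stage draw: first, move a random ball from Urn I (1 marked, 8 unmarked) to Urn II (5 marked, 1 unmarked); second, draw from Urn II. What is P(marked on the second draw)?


P(transfer marked) = 1/9; P(transfer unmarked) = 8/9
If marked transferred: Urn II has 6 marked of 7, so P(marked|marked moved) = 6/7
If unmarked transferred: Urn II has 5 marked of 7, so P(marked|unmarked moved) = 5/7
By total probability: P(marked) = 1/9*6/7 + 8/9*5/7 = 46/63

46/63


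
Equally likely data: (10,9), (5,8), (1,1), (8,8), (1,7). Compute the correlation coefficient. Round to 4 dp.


Cov(X,Y) = 7.4000, Var(X) = 13.2000, Var(Y) = 8.2400
rho = Cov/(sqrt(VarX)*sqrt(VarY)) = 0.7095

0.7095


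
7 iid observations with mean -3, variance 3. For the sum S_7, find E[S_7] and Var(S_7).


E[S_n] = n*mu = 7*-3 = -21
Var(S_n) = n*sigma^2 = 7*3 = 21

E[S_7]=-21, Var(S_7)=21


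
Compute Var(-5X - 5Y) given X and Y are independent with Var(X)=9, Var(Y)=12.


Independence => Cov(X,Y)=0
Var(-5X - 5Y) = (-5)^2*Var(X) + (-5)^2*Var(Y)
= 25*9 + 25*12 = 525

525


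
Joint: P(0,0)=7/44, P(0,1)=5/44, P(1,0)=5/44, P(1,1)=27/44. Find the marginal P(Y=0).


P(Y=0) = P(0,0)+P(1,0) = 7/44 + 5/44 = 12/44 = 3/11

3/11


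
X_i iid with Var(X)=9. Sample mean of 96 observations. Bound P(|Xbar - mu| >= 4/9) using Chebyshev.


Var(Xbar) = Var(X)/n = 9/96
Chebyshev: P(|Xbar-mu| >= 4/9) <= Var(Xbar)/(4/9)^2 = (3/32)/(16/81) = 243/512

243/512


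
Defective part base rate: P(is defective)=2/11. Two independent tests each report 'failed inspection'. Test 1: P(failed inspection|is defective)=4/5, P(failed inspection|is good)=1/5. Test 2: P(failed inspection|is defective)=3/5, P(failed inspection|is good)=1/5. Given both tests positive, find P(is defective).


After test 1: P(+) = 4/5*2/11 + 1/5*9/11 = 17/55
P(B|+) = (8/55)/(17/55) = 8/17
After test 2 (use post1 as new prior): P(+) = 3/5*8/17 + 1/5*9/17 = 33/85
P(B|+,+) = (24/85)/(33/85) = 8/11

8/11


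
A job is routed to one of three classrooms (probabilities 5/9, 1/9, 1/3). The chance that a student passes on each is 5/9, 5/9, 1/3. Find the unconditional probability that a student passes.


P(A) = P(A|B1)P(B1) + P(A|B2)P(B2) + P(A|B3)P(B3)
= 5/9*5/9 + 5/9*1/9 + 1/3*1/3
= 25/81 + 5/81 + 1/9 = 13/27

13/27


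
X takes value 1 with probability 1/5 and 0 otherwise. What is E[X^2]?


For Bernoulli: X in {0,1}
E[X^2] = 0^2*(1-1/5) + 1^2*1/5 = 1/5

1/5


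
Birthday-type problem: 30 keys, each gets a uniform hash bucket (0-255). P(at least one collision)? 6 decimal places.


P(all different) = prod((256-i)/256 for i=0..29) = 0.170584
P(at least one match) = 1 - 0.170584 = 0.829416

0.829416


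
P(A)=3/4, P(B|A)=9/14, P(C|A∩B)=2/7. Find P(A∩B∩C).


P(A∩B∩C) = P(A) * P(B|A) * P(C|A∩B)
= 3/4 * 9/14 * 2/7
= 27/56 * 2/7 = 27/196

27/196


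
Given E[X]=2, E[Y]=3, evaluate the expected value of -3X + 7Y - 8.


E[-3X + 7Y - 8] = -3*E[X] + 7*E[Y] - 8
= (-3)*(2) + (7)*(3) + (-8)
= -6 + 21 - 8 = 7

7


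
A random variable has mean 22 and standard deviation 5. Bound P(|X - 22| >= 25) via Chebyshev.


k = 25/5 = 5
Chebyshev: P(|X-mu| >= k*sigma) <= 1/k^2 = 1/5^2 = 1/25

1/25


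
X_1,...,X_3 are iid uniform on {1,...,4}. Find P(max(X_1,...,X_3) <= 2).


P(max <= 2) = P(all X_i <= 2) = (P(X_1 <= 2))^3
= (2/4)^3 = (1/2)^3 = 1/8

1/8


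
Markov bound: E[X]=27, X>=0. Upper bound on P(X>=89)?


Markov: P(X >= a) <= E[X]/a
P(X >= 89) <= 27/89

27/89


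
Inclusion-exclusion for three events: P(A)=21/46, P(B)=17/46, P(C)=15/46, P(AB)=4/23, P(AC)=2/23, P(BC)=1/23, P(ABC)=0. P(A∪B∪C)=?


P(A∪B∪C) = P(A)+P(B)+P(C) - P(AB)-P(AC)-P(BC) + P(ABC)
= 21/46+17/46+15/46 - 4/23-2/23-1/23 + 0
= 39/46

39/46


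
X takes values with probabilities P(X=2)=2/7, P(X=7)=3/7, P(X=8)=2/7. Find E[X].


E[X] = sum(x * P(x))
= 2*2/7 + 7*3/7 + 8*2/7
= 41/7

41/7


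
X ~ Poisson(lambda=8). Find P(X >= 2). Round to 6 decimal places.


P(X>=2) = 1 - P(X<=1) = 1 - (e^(-8)*8^0/0! + e^(-8)*8^1/1!)
≈ 1 - (0.0003354626 + 0.0026837010)
= 1 - 0.0030191636 = 0.9969808364
≈ 0.996981

0.996981


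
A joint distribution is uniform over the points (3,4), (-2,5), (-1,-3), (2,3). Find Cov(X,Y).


E[X]=1/2, E[Y]=9/4, E[XY]=11/4
Cov(X,Y) = E[XY] - E[X]E[Y] = 11/4 - 1/2*9/4 = 13/8

13/8


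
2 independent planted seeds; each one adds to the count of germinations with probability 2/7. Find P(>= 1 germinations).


P(at least one) = 1 - P(none)
P(none) = (1 - 2/7)^2 = (5/7)^2 = 25/49
P(at least one) = 1 - 25/49 = 24/49

24/49


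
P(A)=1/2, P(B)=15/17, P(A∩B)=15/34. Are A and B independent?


P(A)*P(B) = 1/2*15/17 = 15/34
P(A∩B) = 15/34, which equals P(A)P(B), so independent

Yes, A and B are independent


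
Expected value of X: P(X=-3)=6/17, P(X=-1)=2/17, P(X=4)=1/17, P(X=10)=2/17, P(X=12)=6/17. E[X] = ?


E[X] = sum(x * P(x))
= -3*6/17 - 1*2/17 + 4*1/17 + 10*2/17 + 12*6/17
= 76/17

76/17


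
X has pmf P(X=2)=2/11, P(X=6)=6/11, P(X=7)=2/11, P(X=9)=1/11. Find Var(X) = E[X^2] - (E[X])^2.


E[X] = 63/11, E[X^2] = 403/11
Var(X) = E[X^2] - (E[X])^2 = 403/11 - (63/11)^2 = 464/121

464/121


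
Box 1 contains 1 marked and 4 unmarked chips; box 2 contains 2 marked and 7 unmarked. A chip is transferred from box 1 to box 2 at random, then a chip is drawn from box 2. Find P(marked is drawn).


P(transfer marked) = 1/5; P(transfer unmarked) = 4/5
If marked transferred: Urn II has 3 marked of 10, so P(marked|marked moved) = 3/10
If unmarked transferred: Urn II has 2 marked of 10, so P(marked|unmarked moved) = 1/5
By total probability: P(marked) = 1/5*3/10 + 4/5*1/5 = 11/50

11/50


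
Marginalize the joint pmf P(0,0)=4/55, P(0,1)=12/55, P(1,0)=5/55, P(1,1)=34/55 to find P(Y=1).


P(Y=1) = P(0,1)+P(1,1) = 12/55 + 34/55 = 46/55

46/55


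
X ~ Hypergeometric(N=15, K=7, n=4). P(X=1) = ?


P(X=1) = C(7,1)*C(8,3) / C(15,4)
= 7*56 / 1365
= 392/1365 = 56/195

56/195


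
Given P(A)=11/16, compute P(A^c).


P(A') = 1 - P(A) = 1 - 11/16 = 5/16

5/16


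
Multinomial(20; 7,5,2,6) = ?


20! = 2432902008176640000
Denominator: 7!=5040 * 5!=120 * 2!=2 * 6!=720
Coefficient = 2432902008176640000 / 870912000 = 2793510720

2793510720


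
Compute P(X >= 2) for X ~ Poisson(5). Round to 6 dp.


P(X>=2) = 1 - P(X<=1) = 1 - (e^(-5)*5^0/0! + e^(-5)*5^1/1!)
≈ 1 - (0.0067379470 + 0.0336897350)
= 1 - 0.0404276820 = 0.9595723180
≈ 0.959572

0.959572


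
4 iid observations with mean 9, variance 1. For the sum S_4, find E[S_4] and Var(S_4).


E[S_n] = n*mu = 4*9 = 36
Var(S_n) = n*sigma^2 = 4*1 = 4

E[S_4]=36, Var(S_4)=4


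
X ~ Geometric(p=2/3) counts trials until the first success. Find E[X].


For geometric (trials until first success), E[X] = 1/p = 1/(2/3) = 3/2

3/2


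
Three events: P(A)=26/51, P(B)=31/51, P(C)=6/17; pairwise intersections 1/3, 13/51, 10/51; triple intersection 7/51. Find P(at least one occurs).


P(A∪B∪C) = P(A)+P(B)+P(C) - P(AB)-P(AC)-P(BC) + P(ABC)
= 26/51+31/51+6/17 - 1/3-13/51-10/51 + 7/51
= 14/17

14/17


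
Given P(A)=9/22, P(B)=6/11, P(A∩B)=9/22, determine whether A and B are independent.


P(A)*P(B) = 9/22*6/11 = 27/121
P(A∩B) = 9/22 != 27/121, so not independent

No, A and B are not independent


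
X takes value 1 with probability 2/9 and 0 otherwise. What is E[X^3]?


For Bernoulli: X in {0,1}
E[X^3] = 0^3*(1-2/9) + 1^3*2/9 = 2/9

2/9


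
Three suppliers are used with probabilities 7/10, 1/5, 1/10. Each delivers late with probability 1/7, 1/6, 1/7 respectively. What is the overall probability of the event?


P(A) = P(A|B1)P(B1) + P(A|B2)P(B2) + P(A|B3)P(B3)
= 1/7*7/10 + 1/6*1/5 + 1/7*1/10
= 1/10 + 1/30 + 1/70 = 31/210

31/210


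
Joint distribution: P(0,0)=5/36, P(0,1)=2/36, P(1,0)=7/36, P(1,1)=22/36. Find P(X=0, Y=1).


Read from table: P(X=0, Y=1) = 2/36 = 1/18

1/18


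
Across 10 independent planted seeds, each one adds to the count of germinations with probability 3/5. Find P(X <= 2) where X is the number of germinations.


P(X<=2) = P(X=0) + P(X=1) + P(X=2)
= 1024/9765625 + 3072/1953125 + 20736/1953125
= 120064/9765625

120064/9765625


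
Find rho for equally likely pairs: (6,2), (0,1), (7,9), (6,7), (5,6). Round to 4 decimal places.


Cov(X,Y) = 5.4000, Var(X) = 6.1600, Var(Y) = 9.2000
rho = Cov/(sqrt(VarX)*sqrt(VarY)) = 0.7173

0.7173


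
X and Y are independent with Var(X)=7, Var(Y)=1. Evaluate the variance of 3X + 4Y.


Independence => Cov(X,Y)=0
Var(3X + 4Y) = 3^2*Var(X) + 4^2*Var(Y)
= 9*7 + 16*1 = 79

79


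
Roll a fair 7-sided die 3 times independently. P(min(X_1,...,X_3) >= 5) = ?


P(min >= 5) = P(all X_i >= 5) = (P(X_1 >= 5))^3
= (3/7)^3 = 27/343

27/343


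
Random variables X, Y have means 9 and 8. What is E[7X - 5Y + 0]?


E[7X - 5Y + 0] = 7*E[X] - 5*E[Y] + 0
= (7)*(9) + (-5)*(8) + (0)
= 63 - 40 + 0 = 23

23


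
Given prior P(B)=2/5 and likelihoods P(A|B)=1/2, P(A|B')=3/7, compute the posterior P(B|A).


P(A) = P(A|B)P(B) + P(A|B')P(B') = 1/2*2/5 + 3/7*3/5 = 16/35
P(B|A) = P(A|B)P(B)/P(A) = (1/5)/(16/35) = 7/16

7/16


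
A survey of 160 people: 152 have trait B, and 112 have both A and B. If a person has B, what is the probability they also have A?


P(A|B) = P(A∩B)/P(B) = (112/160)/(152/160) = 112/152 = 14/19

14/19


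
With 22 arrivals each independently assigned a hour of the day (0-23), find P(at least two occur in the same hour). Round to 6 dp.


P(all different) = prod((24-i)/24 for i=0..21) = 0.000000
P(at least one match) = 1 - 0.000000 = 1.000000

1.000000


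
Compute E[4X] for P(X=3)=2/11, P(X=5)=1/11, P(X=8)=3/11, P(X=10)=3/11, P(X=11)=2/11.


E[4X] = sum(g(x)*P(x))
= 12*2/11 + 20*1/11 + 32*3/11 + 40*3/11 + 44*2/11
= 348/11

348/11


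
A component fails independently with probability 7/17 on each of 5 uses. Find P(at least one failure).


P(at least one) = 1 - P(none)
P(none) = (1 - 7/17)^5 = (10/17)^5 = 100000/1419857
P(at least one) = 1 - 100000/1419857 = 1319857/1419857

1319857/1419857


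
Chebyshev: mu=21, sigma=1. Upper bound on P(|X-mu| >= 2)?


k = 2/1 = 2
Chebyshev: P(|X-mu| >= k*sigma) <= 1/k^2 = 1/2^2 = 1/4

1/4


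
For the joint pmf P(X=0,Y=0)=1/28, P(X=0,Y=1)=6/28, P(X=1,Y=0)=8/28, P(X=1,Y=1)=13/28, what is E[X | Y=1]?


P(Y=1) = 19/28
E[X|Y=1] = (0*6 + 1*13)/19 = 13/19

13/19


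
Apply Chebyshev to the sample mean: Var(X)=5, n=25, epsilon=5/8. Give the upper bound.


Var(Xbar) = Var(X)/n = 5/25
Chebyshev: P(|Xbar-mu| >= 5/8) <= Var(Xbar)/(5/8)^2 = (1/5)/(25/64) = 64/125

64/125


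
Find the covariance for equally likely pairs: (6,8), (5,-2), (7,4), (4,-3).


E[X]=11/2, E[Y]=7/4, E[XY]=27/2
Cov(X,Y) = E[XY] - E[X]E[Y] = 27/2 - 11/2*7/4 = 31/8

31/8


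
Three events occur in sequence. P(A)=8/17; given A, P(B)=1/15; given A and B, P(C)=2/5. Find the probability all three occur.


P(A∩B∩C) = P(A) * P(B|A) * P(C|A∩B)
= 8/17 * 1/15 * 2/5
= 8/255 * 2/5 = 16/1275

16/1275


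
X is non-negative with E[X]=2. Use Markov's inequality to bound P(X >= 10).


Markov: P(X >= a) <= E[X]/a
P(X >= 10) <= 2/10 = 1/5

1/5


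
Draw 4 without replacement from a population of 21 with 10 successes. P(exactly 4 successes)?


P(X=4) = C(10,4)*C(11,0) / C(21,4)
= 210*1 / 5985
= 210/5985 = 2/57

2/57


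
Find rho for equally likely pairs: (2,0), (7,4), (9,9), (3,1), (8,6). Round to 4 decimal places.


Cov(X,Y) = 8.8000, Var(X) = 7.7600, Var(Y) = 10.8000
rho = Cov/(sqrt(VarX)*sqrt(VarY)) = 0.9613

0.9613


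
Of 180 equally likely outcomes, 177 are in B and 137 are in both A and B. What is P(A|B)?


P(A|B) = P(A∩B)/P(B) = (137/180)/(177/180) = 137/177

137/177


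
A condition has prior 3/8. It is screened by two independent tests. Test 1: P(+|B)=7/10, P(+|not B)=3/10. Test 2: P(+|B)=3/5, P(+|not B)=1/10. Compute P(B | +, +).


After test 1: P(+) = 7/10*3/8 + 3/10*5/8 = 9/20
P(B|+) = (21/80)/(9/20) = 7/12
After test 2 (use post1 as new prior): P(+) = 3/5*7/12 + 1/10*5/12 = 47/120
P(B|+,+) = (7/20)/(47/120) = 42/47

42/47


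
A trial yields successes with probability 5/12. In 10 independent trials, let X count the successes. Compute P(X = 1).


P(X=1) = C(10,1) * p^1 * (1-p)^9
= 10 * 5/12 * 40353607/5159780352
= 1008840175/30958682112

1008840175/30958682112


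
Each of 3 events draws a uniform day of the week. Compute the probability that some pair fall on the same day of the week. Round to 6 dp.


P(all different) = prod((7-i)/7 for i=0..2) = 0.612245
P(at least one match) = 1 - 0.612245 = 0.387755

0.387755


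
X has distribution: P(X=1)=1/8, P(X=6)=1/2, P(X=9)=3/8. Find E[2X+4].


E[2X+4] = sum(g(x)*P(x))
= 6*1/8 + 16*1/2 + 22*3/8
= 17

17


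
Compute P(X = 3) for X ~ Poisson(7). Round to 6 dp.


P(X=3) = e^(-7) * 7^3 / 3!
≈ 0.0009118819656 * 343 / 6
≈ 0.052129

0.052129


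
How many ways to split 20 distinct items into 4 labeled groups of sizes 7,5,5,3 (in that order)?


20! = 2432902008176640000
Denominator: 7!=5040 * 5!=120 * 5!=120 * 3!=6
Coefficient = 2432902008176640000 / 435456000 = 5587021440

5587021440


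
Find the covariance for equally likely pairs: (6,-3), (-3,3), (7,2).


E[X]=10/3, E[Y]=2/3, E[XY]=-13/3
Cov(X,Y) = E[XY] - E[X]E[Y] = -13/3 - 10/3*2/3 = -59/9

-59/9


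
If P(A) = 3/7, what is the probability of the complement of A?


P(A') = 1 - P(A) = 1 - 3/7 = 4/7

4/7


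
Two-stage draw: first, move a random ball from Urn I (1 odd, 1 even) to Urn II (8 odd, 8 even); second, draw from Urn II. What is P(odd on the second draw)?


P(transfer odd) = 1/2; P(transfer even) = 1/2
If odd transferred: Urn II has 9 odd of 17, so P(odd|odd moved) = 9/17
If even transferred: Urn II has 8 odd of 17, so P(odd|even moved) = 8/17
By total probability: P(odd) = 1/2*9/17 + 1/2*8/17 = 1/2

1/2


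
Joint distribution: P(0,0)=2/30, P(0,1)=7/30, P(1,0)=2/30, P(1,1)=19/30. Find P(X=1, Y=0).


Read from table: P(X=1, Y=0) = 2/30 = 1/15

1/15


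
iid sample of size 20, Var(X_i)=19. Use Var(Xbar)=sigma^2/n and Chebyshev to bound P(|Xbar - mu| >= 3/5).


Var(Xbar) = Var(X)/n = 19/20
Chebyshev: P(|Xbar-mu| >= 3/5) <= Var(Xbar)/(3/5)^2 = (19/20)/(9/25) = 95/36
Bound exceeds 1, so trivial bound: 1

1


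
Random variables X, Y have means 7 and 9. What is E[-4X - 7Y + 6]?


E[-4X - 7Y + 6] = -4*E[X] - 7*E[Y] + 6
= (-4)*(7) + (-7)*(9) + (6)
= -28 - 63 + 6 = -85

-85


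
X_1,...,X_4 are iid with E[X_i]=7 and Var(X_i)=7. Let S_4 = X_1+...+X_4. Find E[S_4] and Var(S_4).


E[S_n] = n*mu = 4*7 = 28
Var(S_n) = n*sigma^2 = 4*7 = 28

E[S_4]=28, Var(S_4)=28


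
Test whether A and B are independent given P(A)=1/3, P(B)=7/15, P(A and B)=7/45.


P(A)*P(B) = 1/3*7/15 = 7/45
P(A∩B) = 7/45, which equals P(A)P(B), so independent

Yes, A and B are independent


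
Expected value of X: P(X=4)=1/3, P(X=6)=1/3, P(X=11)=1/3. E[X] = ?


E[X] = sum(x * P(x))
= 4*1/3 + 6*1/3 + 11*1/3
= 7

7


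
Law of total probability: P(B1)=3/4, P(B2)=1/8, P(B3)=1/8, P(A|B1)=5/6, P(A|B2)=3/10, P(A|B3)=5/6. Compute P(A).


P(A) = P(A|B1)P(B1) + P(A|B2)P(B2) + P(A|B3)P(B3)
= 5/6*3/4 + 3/10*1/8 + 5/6*1/8
= 5/8 + 3/80 + 5/48 = 23/30

23/30


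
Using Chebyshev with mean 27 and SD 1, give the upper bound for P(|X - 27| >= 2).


k = 2/1 = 2
Chebyshev: P(|X-mu| >= k*sigma) <= 1/k^2 = 1/2^2 = 1/4

1/4


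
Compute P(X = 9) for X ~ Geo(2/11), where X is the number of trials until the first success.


P(X=9) = (1-p)^8 * p = (9/11)^8 * 2/11
= 43046721/214358881 * 2/11 = 86093442/2357947691

86093442/2357947691


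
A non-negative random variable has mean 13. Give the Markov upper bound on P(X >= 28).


Markov: P(X >= a) <= E[X]/a
P(X >= 28) <= 13/28

13/28


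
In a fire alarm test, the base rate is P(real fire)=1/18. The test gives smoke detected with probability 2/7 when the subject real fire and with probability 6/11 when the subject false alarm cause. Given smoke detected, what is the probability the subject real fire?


P(A) = P(A|B)P(B) + P(A|B')P(B') = 2/7*1/18 + 6/11*17/18 = 368/693
P(B|A) = P(A|B)P(B)/P(A) = (1/63)/(368/693) = 11/368

11/368


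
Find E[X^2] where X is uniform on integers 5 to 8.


E[X^2] = (1/4) * sum(x^2 for x=5..8)
= 174/4 = 87/2

87/2


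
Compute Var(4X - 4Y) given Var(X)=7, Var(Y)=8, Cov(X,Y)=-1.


Var(4X - 4Y) = 4^2*Var(X) + (-4)^2*Var(Y) + 2*4*(-4)*Cov(X,Y)
= 16*7 + 16*8 - 32*(-1)
= 112 + 128 + 32 = 272

272


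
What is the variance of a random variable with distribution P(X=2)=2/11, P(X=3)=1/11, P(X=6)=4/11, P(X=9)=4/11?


E[X] = 67/11, E[X^2] = 485/11
Var(X) = E[X^2] - (E[X])^2 = 485/11 - (67/11)^2 = 846/121

846/121


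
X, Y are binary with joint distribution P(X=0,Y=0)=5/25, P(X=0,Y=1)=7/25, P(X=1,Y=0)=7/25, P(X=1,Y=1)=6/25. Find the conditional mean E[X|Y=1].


P(Y=1) = 13/25
E[X|Y=1] = (0*7 + 1*6)/13 = 6/13

6/13


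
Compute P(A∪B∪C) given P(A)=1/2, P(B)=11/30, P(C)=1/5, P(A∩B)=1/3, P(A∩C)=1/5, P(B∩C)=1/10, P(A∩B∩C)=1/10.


P(A∪B∪C) = P(A)+P(B)+P(C) - P(AB)-P(AC)-P(BC) + P(ABC)
= 1/2+11/30+1/5 - 1/3-1/5-1/10 + 1/10
= 8/15

8/15


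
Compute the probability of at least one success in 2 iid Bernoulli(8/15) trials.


P(at least one) = 1 - P(none)
P(none) = (1 - 8/15)^2 = (7/15)^2 = 49/225
P(at least one) = 1 - 49/225 = 176/225

176/225


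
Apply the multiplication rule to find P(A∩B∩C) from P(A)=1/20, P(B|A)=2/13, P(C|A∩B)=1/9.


P(A∩B∩C) = P(A) * P(B|A) * P(C|A∩B)
= 1/20 * 2/13 * 1/9
= 1/130 * 1/9 = 1/1170

1/1170


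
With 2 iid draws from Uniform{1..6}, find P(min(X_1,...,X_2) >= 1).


P(min >= 1) = P(all X_i >= 1) = (P(X_1 >= 1))^2
= (6/6)^2 = 1^2 = 1

1


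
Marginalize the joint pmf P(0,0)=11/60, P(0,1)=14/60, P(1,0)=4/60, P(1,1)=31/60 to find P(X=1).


P(X=1) = P(1,0)+P(1,1) = 4/60 + 31/60 = 35/60 = 7/12

7/12


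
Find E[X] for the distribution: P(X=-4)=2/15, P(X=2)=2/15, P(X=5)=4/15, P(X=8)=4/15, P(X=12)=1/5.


E[X] = sum(x * P(x))
= -4*2/15 + 2*2/15 + 5*4/15 + 8*4/15 + 12*1/5
= 28/5

28/5


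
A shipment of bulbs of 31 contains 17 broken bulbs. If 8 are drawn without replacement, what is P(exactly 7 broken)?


P(X=7) = C(17,7)*C(14,1) / C(31,8)
= 19448*14 / 7888725
= 272272/7888725 = 20944/606825

20944/606825


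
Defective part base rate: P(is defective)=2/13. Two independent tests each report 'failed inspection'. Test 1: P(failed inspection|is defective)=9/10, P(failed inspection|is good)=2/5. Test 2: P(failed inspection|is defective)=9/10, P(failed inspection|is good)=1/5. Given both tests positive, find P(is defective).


After test 1: P(+) = 9/10*2/13 + 2/5*11/13 = 31/65
P(B|+) = (9/65)/(31/65) = 9/31
After test 2 (use post1 as new prior): P(+) = 9/10*9/31 + 1/5*22/31 = 25/62
P(B|+,+) = (81/310)/(25/62) = 81/125

81/125


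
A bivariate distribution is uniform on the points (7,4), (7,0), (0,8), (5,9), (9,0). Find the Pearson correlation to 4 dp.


Cov(X,Y) = -8.9200, Var(X) = 9.4400, Var(Y) = 14.5600
rho = Cov/(sqrt(VarX)*sqrt(VarY)) = -0.7608

-0.7608


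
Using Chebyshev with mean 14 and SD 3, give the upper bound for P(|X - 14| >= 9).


k = 9/3 = 3
Chebyshev: P(|X-mu| >= k*sigma) <= 1/k^2 = 1/3^2 = 1/9

1/9


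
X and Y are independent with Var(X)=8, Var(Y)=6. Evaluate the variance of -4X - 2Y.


Independence => Cov(X,Y)=0
Var(-4X - 2Y) = (-4)^2*Var(X) + (-2)^2*Var(Y)
= 16*8 + 4*6 = 152

152


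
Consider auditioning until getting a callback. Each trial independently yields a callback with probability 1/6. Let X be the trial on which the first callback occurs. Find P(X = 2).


P(X=2) = (1-p)^1 * p = (5/6)^1 * 1/6
= 5/6 * 1/6 = 5/36

5/36


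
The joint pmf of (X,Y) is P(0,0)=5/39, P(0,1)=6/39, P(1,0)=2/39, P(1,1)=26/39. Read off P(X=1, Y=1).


Read from table: P(X=1, Y=1) = 26/39 = 2/3

2/3


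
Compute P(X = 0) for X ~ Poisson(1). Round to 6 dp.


P(X=0) = e^(-1) * 1^0 / 0!
≈ 0.3678794412 * 1 / 1
≈ 0.367879

0.367879


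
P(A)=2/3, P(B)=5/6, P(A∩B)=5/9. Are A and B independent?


P(A)*P(B) = 2/3*5/6 = 5/9
P(A∩B) = 5/9, which equals P(A)P(B), so independent

Yes, A and B are independent


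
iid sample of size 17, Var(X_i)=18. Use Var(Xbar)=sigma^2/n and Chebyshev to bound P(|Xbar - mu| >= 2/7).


Var(Xbar) = Var(X)/n = 18/17
Chebyshev: P(|Xbar-mu| >= 2/7) <= Var(Xbar)/(2/7)^2 = (18/17)/(4/49) = 441/34
Bound exceeds 1, so trivial bound: 1

1


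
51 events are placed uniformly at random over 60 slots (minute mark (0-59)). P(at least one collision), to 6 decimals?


P(all different) = prod((60-i)/60 for i=0..50) = 0.000000
P(at least one match) = 1 - 0.000000 = 1.000000

1.000000


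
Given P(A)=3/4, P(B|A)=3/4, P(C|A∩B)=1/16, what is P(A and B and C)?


P(A∩B∩C) = P(A) * P(B|A) * P(C|A∩B)
= 3/4 * 3/4 * 1/16
= 9/16 * 1/16 = 9/256

9/256


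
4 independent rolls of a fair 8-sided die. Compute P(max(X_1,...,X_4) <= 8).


P(max <= 8) = P(all X_i <= 8) = (P(X_1 <= 8))^4
= (8/8)^4 = 1^4 = 1

1


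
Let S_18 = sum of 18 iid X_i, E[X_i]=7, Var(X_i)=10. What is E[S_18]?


E[S_n] = n*E[X_1] = 18*7 = 126

126


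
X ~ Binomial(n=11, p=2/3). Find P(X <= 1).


P(X<=1) = P(X=0) + P(X=1)
= 1/177147 + 22/177147
= 23/177147

23/177147


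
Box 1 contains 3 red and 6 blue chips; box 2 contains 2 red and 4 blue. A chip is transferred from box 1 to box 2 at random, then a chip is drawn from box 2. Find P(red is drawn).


P(transfer red) = 3/9 = 1/3; P(transfer blue) = 2/3
If red transferred: Urn II has 3 red of 7, so P(red|red moved) = 3/7
If blue transferred: Urn II has 2 red of 7, so P(red|blue moved) = 2/7
By total probability: P(red) = 1/3*3/7 + 2/3*2/7 = 1/3

1/3


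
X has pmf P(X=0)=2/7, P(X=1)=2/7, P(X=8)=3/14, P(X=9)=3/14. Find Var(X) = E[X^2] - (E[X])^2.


E[X] = 55/14, E[X^2] = 439/14
Var(X) = E[X^2] - (E[X])^2 = 439/14 - (55/14)^2 = 3121/196

3121/196


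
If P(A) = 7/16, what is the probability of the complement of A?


P(A') = 1 - P(A) = 1 - 7/16 = 9/16

9/16


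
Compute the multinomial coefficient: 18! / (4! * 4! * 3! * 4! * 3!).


18! = 6402373705728000
Denominator: 4!=24 * 4!=24 * 3!=6 * 4!=24 * 3!=6
Coefficient = 6402373705728000 / 497664 = 12864852000

12864852000


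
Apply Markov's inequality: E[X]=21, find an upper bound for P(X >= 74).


Markov: P(X >= a) <= E[X]/a
P(X >= 74) <= 21/74

21/74


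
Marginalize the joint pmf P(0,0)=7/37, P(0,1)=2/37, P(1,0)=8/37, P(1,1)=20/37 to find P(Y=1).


P(Y=1) = P(0,1)+P(1,1) = 2/37 + 20/37 = 22/37

22/37


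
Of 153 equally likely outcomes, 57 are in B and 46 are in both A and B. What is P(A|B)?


P(A|B) = P(A∩B)/P(B) = (46/153)/(57/153) = 46/57

46/57


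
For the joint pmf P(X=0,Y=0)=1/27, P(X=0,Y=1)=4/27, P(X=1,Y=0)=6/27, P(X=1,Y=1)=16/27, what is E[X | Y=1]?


P(Y=1) = 20/27
E[X|Y=1] = (0*4 + 1*16)/20 = 16/20 = 4/5

4/5


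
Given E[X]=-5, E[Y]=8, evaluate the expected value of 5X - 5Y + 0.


E[5X - 5Y + 0] = 5*E[X] - 5*E[Y] + 0
= (5)*(-5) + (-5)*(8) + (0)
= -25 - 40 + 0 = -65

-65


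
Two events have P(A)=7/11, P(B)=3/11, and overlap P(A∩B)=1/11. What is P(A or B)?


P(A∪B) = P(A) + P(B) - P(A∩B)
= 7/11 + 3/11 - 1/11 = 9/11

9/11


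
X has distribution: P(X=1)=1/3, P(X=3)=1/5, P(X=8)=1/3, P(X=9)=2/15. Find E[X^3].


E[X^3] = sum(g(x)*P(x))
= 1*1/3 + 27*1/5 + 512*1/3 + 729*2/15
= 1368/5

1368/5


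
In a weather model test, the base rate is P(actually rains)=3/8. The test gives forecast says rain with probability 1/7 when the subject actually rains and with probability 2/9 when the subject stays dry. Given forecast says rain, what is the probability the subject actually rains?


P(A) = P(A|B)P(B) + P(A|B')P(B') = 1/7*3/8 + 2/9*5/8 = 97/504
P(B|A) = P(A|B)P(B)/P(A) = (3/56)/(97/504) = 27/97

27/97


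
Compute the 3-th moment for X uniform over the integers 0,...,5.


E[X^3] = (1/6) * sum(x^3 for x=0..5)
= 225/6 = 75/2

75/2


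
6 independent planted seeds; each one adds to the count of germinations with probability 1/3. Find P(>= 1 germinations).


P(at least one) = 1 - P(none)
P(none) = (1 - 1/3)^6 = (2/3)^6 = 64/729
P(at least one) = 1 - 64/729 = 665/729

665/729


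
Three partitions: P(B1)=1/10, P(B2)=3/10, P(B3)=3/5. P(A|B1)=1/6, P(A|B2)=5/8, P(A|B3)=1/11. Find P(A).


P(A) = P(A|B1)P(B1) + P(A|B2)P(B2) + P(A|B3)P(B3)
= 1/6*1/10 + 5/8*3/10 + 1/11*3/5
= 1/60 + 3/16 + 3/55 = 683/2640

683/2640


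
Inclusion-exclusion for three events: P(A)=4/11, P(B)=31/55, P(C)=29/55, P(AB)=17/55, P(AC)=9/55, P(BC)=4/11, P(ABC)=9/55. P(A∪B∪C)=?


P(A∪B∪C) = P(A)+P(B)+P(C) - P(AB)-P(AC)-P(BC) + P(ABC)
= 4/11+31/55+29/55 - 17/55-9/55-4/11 + 9/55
= 43/55

43/55


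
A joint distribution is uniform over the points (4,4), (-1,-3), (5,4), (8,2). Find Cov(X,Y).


E[X]=4, E[Y]=7/4, E[XY]=55/4
Cov(X,Y) = E[XY] - E[X]E[Y] = 55/4 - 4*7/4 = 27/4

27/4


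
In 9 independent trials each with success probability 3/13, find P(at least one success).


P(at least one) = 1 - P(none)
P(none) = (1 - 3/13)^9 = (10/13)^9 = 1000000000/10604499373
P(at least one) = 1 - 1000000000/10604499373 = 9604499373/10604499373

9604499373/10604499373


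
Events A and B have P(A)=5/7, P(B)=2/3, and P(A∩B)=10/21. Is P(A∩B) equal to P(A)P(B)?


P(A)*P(B) = 5/7*2/3 = 10/21
P(A∩B) = 10/21, which equals P(A)P(B), so independent

Yes, A and B are independent


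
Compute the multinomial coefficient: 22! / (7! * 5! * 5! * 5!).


22! = 1124000727777607680000
Denominator: 7!=5040 * 5!=120 * 5!=120 * 5!=120
Coefficient = 1124000727777607680000 / 8709120000 = 129060195264

129060195264


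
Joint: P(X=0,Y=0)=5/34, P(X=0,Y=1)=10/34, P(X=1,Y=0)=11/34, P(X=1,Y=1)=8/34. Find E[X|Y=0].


P(Y=0) = 16/34
E[X|Y=0] = (0*5 + 1*11)/16 = 11/16

11/16


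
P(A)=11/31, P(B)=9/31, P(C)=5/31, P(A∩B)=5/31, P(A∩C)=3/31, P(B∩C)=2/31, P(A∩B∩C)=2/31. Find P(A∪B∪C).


P(A∪B∪C) = P(A)+P(B)+P(C) - P(AB)-P(AC)-P(BC) + P(ABC)
= 11/31+9/31+5/31 - 5/31-3/31-2/31 + 2/31
= 17/31

17/31


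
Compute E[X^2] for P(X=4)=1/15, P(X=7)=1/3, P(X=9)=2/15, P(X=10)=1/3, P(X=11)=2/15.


E[X^2] = sum(g(x)*P(x))
= 16*1/15 + 49*1/3 + 81*2/15 + 100*1/3 + 121*2/15
= 233/3

233/3


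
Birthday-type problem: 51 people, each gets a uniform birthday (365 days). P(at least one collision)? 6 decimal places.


P(all different) = prod((365-i)/365 for i=0..50) = 0.025568
P(at least one match) = 1 - 0.025568 = 0.974432

0.974432


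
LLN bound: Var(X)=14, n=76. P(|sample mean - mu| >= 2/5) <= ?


Var(Xbar) = Var(X)/n = 14/76
Chebyshev: P(|Xbar-mu| >= 2/5) <= Var(Xbar)/(2/5)^2 = (7/38)/(4/25) = 175/152
Bound exceeds 1, so trivial bound: 1

1


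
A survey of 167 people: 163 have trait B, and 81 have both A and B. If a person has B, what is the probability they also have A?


P(A|B) = P(A∩B)/P(B) = (81/167)/(163/167) = 81/163

81/163


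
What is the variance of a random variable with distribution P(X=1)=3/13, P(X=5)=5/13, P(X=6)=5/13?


E[X] = 58/13, E[X^2] = 308/13
Var(X) = E[X^2] - (E[X])^2 = 308/13 - (58/13)^2 = 640/169

640/169


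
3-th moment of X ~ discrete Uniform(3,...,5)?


E[X^3] = (1/3) * sum(x^3 for x=3..5)
= 216/3 = 72

72


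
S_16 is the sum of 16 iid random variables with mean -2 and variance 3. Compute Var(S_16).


By independence, Var(S_n) = n*Var(X_1) = 16*3 = 48

48


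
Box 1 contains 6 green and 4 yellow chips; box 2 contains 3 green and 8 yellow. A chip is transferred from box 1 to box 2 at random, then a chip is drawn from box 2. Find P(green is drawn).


P(transfer green) = 6/10 = 3/5; P(transfer yellow) = 2/5
If green transferred: Urn II has 4 green of 12, so P(green|green moved) = 1/3
If yellow transferred: Urn II has 3 green of 12, so P(green|yellow moved) = 1/4
By total probability: P(green) = 3/5*1/3 + 2/5*1/4 = 3/10

3/10


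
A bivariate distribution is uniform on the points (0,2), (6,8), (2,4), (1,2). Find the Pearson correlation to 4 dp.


Cov(X,Y) = 5.5000, Var(X) = 5.1875, Var(Y) = 6.0000
rho = Cov/(sqrt(VarX)*sqrt(VarY)) = 0.9858

0.9858


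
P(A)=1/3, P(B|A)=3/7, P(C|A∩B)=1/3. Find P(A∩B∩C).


P(A∩B∩C) = P(A) * P(B|A) * P(C|A∩B)
= 1/3 * 3/7 * 1/3
= 1/7 * 1/3 = 1/21

1/21


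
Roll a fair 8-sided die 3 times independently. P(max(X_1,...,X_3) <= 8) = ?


P(max <= 8) = P(all X_i <= 8) = (P(X_1 <= 8))^3
= (8/8)^3 = 1^3 = 1

1


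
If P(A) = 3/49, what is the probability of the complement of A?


P(A') = 1 - P(A) = 1 - 3/49 = 46/49

46/49


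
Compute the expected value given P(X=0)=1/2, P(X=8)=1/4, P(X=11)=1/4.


E[X] = sum(x * P(x))
= 0*1/2 + 8*1/4 + 11*1/4
= 19/4

19/4


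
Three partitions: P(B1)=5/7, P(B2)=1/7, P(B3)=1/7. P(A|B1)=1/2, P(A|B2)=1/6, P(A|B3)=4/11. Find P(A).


P(A) = P(A|B1)P(B1) + P(A|B2)P(B2) + P(A|B3)P(B3)
= 1/2*5/7 + 1/6*1/7 + 4/11*1/7
= 5/14 + 1/42 + 4/77 = 100/231

100/231


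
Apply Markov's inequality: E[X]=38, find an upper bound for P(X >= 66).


Markov: P(X >= a) <= E[X]/a
P(X >= 66) <= 38/66 = 19/33

19/33


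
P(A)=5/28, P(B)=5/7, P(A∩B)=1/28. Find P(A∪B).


P(A∪B) = P(A) + P(B) - P(A∩B)
= 5/28 + 5/7 - 1/28 = 6/7

6/7


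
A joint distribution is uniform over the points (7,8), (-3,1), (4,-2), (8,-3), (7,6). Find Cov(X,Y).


E[X]=23/5, E[Y]=2, E[XY]=63/5
Cov(X,Y) = E[XY] - E[X]E[Y] = 63/5 - 23/5*2 = 17/5

17/5


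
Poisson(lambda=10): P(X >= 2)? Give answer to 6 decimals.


P(X>=2) = 1 - P(X<=1) = 1 - (e^(-10)*10^0/0! + e^(-10)*10^1/1!)
≈ 1 - (0.0000453999 + 0.0004539993)
= 1 - 0.0004993992 = 0.9995006008
≈ 0.999501

0.999501


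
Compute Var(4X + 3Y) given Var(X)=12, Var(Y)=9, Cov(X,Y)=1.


Var(4X + 3Y) = 4^2*Var(X) + 3^2*Var(Y) + 2*4*3*Cov(X,Y)
= 16*12 + 9*9 + 24*1
= 192 + 81 + 24 = 297

297
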